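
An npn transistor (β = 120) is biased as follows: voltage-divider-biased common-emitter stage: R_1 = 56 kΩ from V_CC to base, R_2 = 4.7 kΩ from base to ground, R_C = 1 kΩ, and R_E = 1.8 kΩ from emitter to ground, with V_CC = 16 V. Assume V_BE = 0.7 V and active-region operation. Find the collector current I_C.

Thevenize the base divider: V_Th = V_CC·R_2/(R_1+R_2) = 16×4.7/60.7 = 1.24 V, R_Th = R_1‖R_2 = 4.34 kΩ.
Base-emitter loop: V_Th = I_B·R_Th + V_BE + (β+1)I_B·R_E, so I_B = (1.24 − 0.7) / (4.34 + 121×1.8) = 0.00243 mA.
I_C = β·I_B = 120×0.00243 = 0.291 mA, and I_E = (β+1)I_B = 0.294 mA.
V_CE = V_CC − I_C·R_C − I_E·R_E = 16 − 0.291×1 − 0.294×1.8 = 15.2 V.
V_CE = 15.2 V > 0.2 V confirms active-region operation.

I_C ≈ 0.29 mA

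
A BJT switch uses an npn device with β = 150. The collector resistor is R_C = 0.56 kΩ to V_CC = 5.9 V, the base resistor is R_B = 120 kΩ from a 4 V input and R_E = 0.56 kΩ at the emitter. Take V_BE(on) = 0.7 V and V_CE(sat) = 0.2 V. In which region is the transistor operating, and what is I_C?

Assume active. Base-emitter loop: I_B = (V_BB − V_BE)/(R_B + (β+1)R_E) = (4 − 0.7)/(120 + 151×0.56) = 0.0161 mA.
I_C = β·I_B = 150×0.0161 = 2.42 mA.
V_CE = V_CC − I_C·R_C − I_E·R_E = 5.9 − 2.42×0.56 − 2.44×0.56 = 3.18 V > V_CE(sat), so the active-region assumption holds.

active; I_C ≈ 2.4 mA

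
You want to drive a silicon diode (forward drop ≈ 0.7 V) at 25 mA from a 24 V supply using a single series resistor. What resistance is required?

The resistor drops V_S − V_D = 24 − 0.7 = 23.3 V at 25 mA.
R = 23.3 V / 25 mA = 0.932 kΩ.

R ≈ 0.93 kΩ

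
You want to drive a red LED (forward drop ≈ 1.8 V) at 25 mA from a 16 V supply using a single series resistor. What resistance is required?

R ≈ 0.57 kΩ

The resistor drops V_S − V_D = 16 − 1.8 = 14.2 V at 25 mA.
R = 14.2 V / 25 mA = 0.568 kΩ.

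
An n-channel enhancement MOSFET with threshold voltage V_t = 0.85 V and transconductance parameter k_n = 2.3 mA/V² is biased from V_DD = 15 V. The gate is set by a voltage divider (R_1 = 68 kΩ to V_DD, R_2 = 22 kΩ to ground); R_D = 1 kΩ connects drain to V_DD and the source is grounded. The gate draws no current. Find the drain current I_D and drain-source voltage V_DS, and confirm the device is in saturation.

V_G = V_DD·R_2/(R_1+R_2) = 15×22/90 = 3.67 V. With the source grounded, V_GS = V_G = 3.67 V.
Assume saturation: I_D = (k_n/2)(V_GS − V_t)² = (2.3/2)×(3.67 − 0.85)² = 1.15×2.82² = 9.12 mA.
V_DS = V_DD − I_D·R_D = 15 − 9.12×1 = 5.88 V.
Saturation requires V_DS ≥ V_GS − V_t = 2.82 V; 5.88 ≥ 2.82 ✓.

I_D ≈ 9.1 mA, V_DS ≈ 5.9 V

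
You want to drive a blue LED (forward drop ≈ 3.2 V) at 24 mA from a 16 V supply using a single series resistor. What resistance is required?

R ≈ 0.53 kΩ

The resistor drops V_S − V_D = 16 − 3.2 = 12.8 V at 24 mA.
R = 12.8 V / 24 mA = 0.533 kΩ.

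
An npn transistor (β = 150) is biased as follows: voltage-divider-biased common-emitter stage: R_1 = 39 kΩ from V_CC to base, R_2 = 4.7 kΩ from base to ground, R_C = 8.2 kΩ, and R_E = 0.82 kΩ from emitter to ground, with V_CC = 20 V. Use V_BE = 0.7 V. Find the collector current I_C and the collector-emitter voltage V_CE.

I_C ≈ 1.7 mA, V_CE ≈ 4.7 V

Thevenize the base divider: V_Th = V_CC·R_2/(R_1+R_2) = 20×4.7/43.7 = 2.15 V, R_Th = R_1‖R_2 = 4.19 kΩ.
Base-emitter loop: V_Th = I_B·R_Th + V_BE + (β+1)I_B·R_E, so I_B = (2.15 − 0.7) / (4.19 + 151×0.82) = 0.0113 mA.
I_C = β·I_B = 150×0.0113 = 1.7 mA, and I_E = (β+1)I_B = 1.71 mA.
V_CE = V_CC − I_C·R_C − I_E·R_E = 20 − 1.7×8.2 − 1.71×0.82 = 4.65 V.
V_CE = 4.65 V > 0.2 V confirms active-region operation.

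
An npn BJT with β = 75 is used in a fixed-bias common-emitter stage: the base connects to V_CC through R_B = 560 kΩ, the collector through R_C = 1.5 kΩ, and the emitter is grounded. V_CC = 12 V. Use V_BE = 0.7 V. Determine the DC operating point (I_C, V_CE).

Base loop: V_CC = I_B·R_B + V_BE, so I_B = (12 − 0.7)/560 kΩ = 0.0202 mA.
In the active region I_C = β·I_B = 75 × 0.0202 = 1.51 mA.
Collector loop: V_CE = V_CC − I_C·R_C = 12 − 1.51×1.5 = 9.73 V.
Since V_CE = 9.73 V > V_CE(sat) ≈ 0.2 V, the transistor is in the active region as assumed.

I_C ≈ 1.5 mA, V_CE ≈ 9.7 V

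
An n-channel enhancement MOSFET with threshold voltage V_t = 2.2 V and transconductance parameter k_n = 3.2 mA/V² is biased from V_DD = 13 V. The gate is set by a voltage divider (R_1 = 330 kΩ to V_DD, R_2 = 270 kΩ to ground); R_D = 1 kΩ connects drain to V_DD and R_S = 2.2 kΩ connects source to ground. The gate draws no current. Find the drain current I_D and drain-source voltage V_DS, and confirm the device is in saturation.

I_D ≈ 1.3 mA, V_DS ≈ 9 V

V_G = V_DD·R_2/(R_1+R_2) = 13×270/600 = 5.85 V.
Assume saturation: I_D = (k_n/2)(V_GS − V_t)² with V_GS = V_G − I_D·R_S = 5.85 − 2.2·I_D.
Substituting gives 7.74·I_D² − 26.7·I_D + 21.3 = 0, with roots I_D = 1.26 or 2.19 mA.
The root I_D = 2.19 mA gives V_GS = 1.03 V ≤ V_t, so take I_D = 1.26 mA.
Then V_GS = 3.09 V and V_DS = V_DD − I_D(R_D+R_S) = 13 − 1.26×3.2 = 8.98 V.
Saturation requires V_DS ≥ V_GS − V_t = 0.886 V; 8.98 ≥ 0.886 ✓.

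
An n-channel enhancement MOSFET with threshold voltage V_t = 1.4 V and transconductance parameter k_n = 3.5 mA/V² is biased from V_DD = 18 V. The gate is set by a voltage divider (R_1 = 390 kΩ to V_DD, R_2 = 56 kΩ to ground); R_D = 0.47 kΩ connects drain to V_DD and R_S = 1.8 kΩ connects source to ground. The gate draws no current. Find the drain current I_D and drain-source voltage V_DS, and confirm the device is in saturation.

V_G = V_DD·R_2/(R_1+R_2) = 18×56/446 = 2.26 V.
Assume saturation: I_D = (k_n/2)(V_GS − V_t)² with V_GS = V_G − I_D·R_S = 2.26 − 1.8·I_D.
Substituting gives 5.67·I_D² − 6.42·I_D + 1.29 = 0, with roots I_D = 0.263 or 0.869 mA.
The root I_D = 0.869 mA gives V_GS = 0.695 V ≤ V_t, so take I_D = 0.263 mA.
Then V_GS = 1.79 V and V_DS = V_DD − I_D(R_D+R_S) = 18 − 0.263×2.27 = 17.4 V.
Saturation requires V_DS ≥ V_GS − V_t = 0.387 V; 17.4 ≥ 0.387 ✓.

I_D ≈ 0.26 mA, V_DS ≈ 17 V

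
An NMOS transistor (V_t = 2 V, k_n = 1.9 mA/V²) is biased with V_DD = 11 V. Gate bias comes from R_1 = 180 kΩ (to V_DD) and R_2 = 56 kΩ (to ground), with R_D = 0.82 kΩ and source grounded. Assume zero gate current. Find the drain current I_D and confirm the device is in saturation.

I_D ≈ 0.35 mA

V_G = V_DD·R_2/(R_1+R_2) = 11×56/236 = 2.61 V. With the source grounded, V_GS = V_G = 2.61 V.
Assume saturation: I_D = (k_n/2)(V_GS − V_t)² = (1.9/2)×(2.61 − 2)² = 0.95×0.61² = 0.354 mA.
V_DS = V_DD − I_D·R_D = 11 − 0.354×0.82 = 10.7 V.
Saturation requires V_DS ≥ V_GS − V_t = 0.61 V; 10.7 ≥ 0.61 ✓.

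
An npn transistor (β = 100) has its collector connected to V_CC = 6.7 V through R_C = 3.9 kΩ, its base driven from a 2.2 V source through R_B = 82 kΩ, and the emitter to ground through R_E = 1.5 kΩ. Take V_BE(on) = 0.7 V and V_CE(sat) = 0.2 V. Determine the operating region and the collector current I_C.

Assume active. Base-emitter loop: I_B = (V_BB − V_BE)/(R_B + (β+1)R_E) = (2.2 − 0.7)/(82 + 101×1.5) = 0.00642 mA.
I_C = β·I_B = 100×0.00642 = 0.642 mA.
V_CE = V_CC − I_C·R_C − I_E·R_E = 6.7 − 0.642×3.9 − 0.649×1.5 = 3.22 V > V_CE(sat), so the active-region assumption holds.

active; I_C ≈ 0.64 mA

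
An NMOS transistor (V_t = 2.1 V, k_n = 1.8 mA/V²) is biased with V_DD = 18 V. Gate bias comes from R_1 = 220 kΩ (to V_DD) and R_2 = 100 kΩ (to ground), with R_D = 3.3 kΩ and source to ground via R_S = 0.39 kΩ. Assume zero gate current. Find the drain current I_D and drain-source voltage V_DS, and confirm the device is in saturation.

V_G = V_DD·R_2/(R_1+R_2) = 18×100/320 = 5.62 V.
Assume saturation: I_D = (k_n/2)(V_GS − V_t)² with V_GS = V_G − I_D·R_S = 5.62 − 0.39·I_D.
Substituting gives 0.137·I_D² − 3.47·I_D + 11.2 = 0, with roots I_D = 3.78 or 21.6 mA.
The root I_D = 21.6 mA gives V_GS = -2.8 V ≤ V_t, so take I_D = 3.78 mA.
Then V_GS = 4.15 V and V_DS = V_DD − I_D(R_D+R_S) = 18 − 3.78×3.69 = 4.04 V.
Saturation requires V_DS ≥ V_GS − V_t = 2.05 V; 4.04 ≥ 2.05 ✓.

I_D ≈ 3.8 mA, V_DS ≈ 4 V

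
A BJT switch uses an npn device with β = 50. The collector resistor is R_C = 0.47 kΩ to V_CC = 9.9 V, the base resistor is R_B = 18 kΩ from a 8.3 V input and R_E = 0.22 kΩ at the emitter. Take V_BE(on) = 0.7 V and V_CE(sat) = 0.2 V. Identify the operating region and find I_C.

Assume active. Base-emitter loop: I_B = (V_BB − V_BE)/(R_B + (β+1)R_E) = (8.3 − 0.7)/(18 + 51×0.22) = 0.26 mA.
I_C = β·I_B = 50×0.26 = 13 mA.
V_CE = V_CC − I_C·R_C − I_E·R_E = 9.9 − 13×0.47 − 13.3×0.22 = 0.869 V > V_CE(sat), so the active-region assumption holds.

active; I_C ≈ 13 mA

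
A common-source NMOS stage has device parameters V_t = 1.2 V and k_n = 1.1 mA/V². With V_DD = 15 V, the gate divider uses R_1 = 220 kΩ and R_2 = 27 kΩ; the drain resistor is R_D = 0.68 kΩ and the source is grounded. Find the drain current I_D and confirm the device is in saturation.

I_D ≈ 0.11 mA

V_G = V_DD·R_2/(R_1+R_2) = 15×27/247 = 1.64 V. With the source grounded, V_GS = V_G = 1.64 V.
Assume saturation: I_D = (k_n/2)(V_GS − V_t)² = (1.1/2)×(1.64 − 1.2)² = 0.55×0.44² = 0.106 mA.
V_DS = V_DD − I_D·R_D = 15 − 0.106×0.68 = 14.9 V.
Saturation requires V_DS ≥ V_GS − V_t = 0.44 V; 14.9 ≥ 0.44 ✓.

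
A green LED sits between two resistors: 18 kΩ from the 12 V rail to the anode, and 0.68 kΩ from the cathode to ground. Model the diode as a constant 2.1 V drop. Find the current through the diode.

The two resistors are in series with the diode, so KVL gives 12 = I·18 + 2.1 + I·0.68.
I = (12 − 2.1) / (18 + 0.68) kΩ = 9.9 / 18.7 = 0.53 mA.

I ≈ 0.53 mA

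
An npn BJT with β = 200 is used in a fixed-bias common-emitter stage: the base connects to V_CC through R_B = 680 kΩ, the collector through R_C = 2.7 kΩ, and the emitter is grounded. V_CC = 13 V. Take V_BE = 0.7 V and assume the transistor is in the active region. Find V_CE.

V_CE ≈ 3.2 V

Base loop: V_CC = I_B·R_B + V_BE, so I_B = (13 − 0.7)/680 kΩ = 0.0181 mA.
In the active region I_C = β·I_B = 200 × 0.0181 = 3.62 mA.
Collector loop: V_CE = V_CC − I_C·R_C = 13 − 3.62×2.7 = 3.23 V.
Since V_CE = 3.23 V > V_CE(sat) ≈ 0.2 V, the transistor is in the active region as assumed.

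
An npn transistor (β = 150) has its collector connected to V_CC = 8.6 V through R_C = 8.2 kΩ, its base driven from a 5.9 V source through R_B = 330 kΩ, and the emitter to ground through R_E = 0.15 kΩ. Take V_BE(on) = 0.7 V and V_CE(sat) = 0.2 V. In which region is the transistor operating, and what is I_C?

saturation; I_C ≈ 1 mA

Assume active: I_B = (5.9 − 0.7)/(330 + 151×0.15) = 0.0147 mA, I_C = β·I_B = 2.21 mA.
Then V_CE = 8.6 − 2.21×8.2 − 2.23×0.15 = -9.87 V < 0.2 V — the active assumption fails.
Re-solve with V_CE = 0.2 V. KCL at the emitter: V_E/R_E = (V_BB−0.7−V_E)/R_B + (V_CC−0.2−V_E)/R_C, giving V_E = 0.153 V.
I_C = (V_CC − 0.2 − V_E)/R_C = (8.4 − 0.153)/8.2 = 1.01 mA.
Check: I_B = (5.2 − 0.153)/330 = 0.0153 mA, and β·I_B = 2.29 mA > I_C, confirming saturation.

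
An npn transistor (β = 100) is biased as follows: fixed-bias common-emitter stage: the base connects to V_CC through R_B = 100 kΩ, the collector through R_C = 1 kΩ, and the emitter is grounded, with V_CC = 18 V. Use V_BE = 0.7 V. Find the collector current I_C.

Base loop: V_CC = I_B·R_B + V_BE, so I_B = (18 − 0.7)/100 kΩ = 0.173 mA.
In the active region I_C = β·I_B = 100 × 0.173 = 17.3 mA.
Collector loop: V_CE = V_CC − I_C·R_C = 18 − 17.3×1 = 0.7 V.
Since V_CE = 0.7 V > V_CE(sat) ≈ 0.2 V, the transistor is in the active region as assumed.

I_C ≈ 17 mA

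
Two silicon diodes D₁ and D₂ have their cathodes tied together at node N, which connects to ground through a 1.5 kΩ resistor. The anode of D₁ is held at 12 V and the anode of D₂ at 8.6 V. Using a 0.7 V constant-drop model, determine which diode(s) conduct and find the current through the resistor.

Assume both conduct. Then node N would need to be at both 12−0.7 = 11.3 V and 8.6−0.7 = 7.9 V, which is impossible.
Assume only D₁ conducts: V_N = 12 − 0.7 = 11.3 V, so I_R = 11.3/1.5 = 7.53 mA.
Check D₂: its anode-to-cathode voltage is 8.6 − 11.3 = -2.7 V < 0.7 V, so it is off. The assumption is consistent.

Only D₁ conducts; I_R ≈ 7.5 mA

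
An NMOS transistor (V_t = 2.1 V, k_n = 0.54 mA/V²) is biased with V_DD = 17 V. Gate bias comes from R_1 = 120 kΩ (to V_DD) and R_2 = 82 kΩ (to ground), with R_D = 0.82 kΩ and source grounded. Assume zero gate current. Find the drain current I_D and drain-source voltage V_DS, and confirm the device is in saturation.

V_G = V_DD·R_2/(R_1+R_2) = 17×82/202 = 6.9 V. With the source grounded, V_GS = V_G = 6.9 V.
Assume saturation: I_D = (k_n/2)(V_GS − V_t)² = (0.54/2)×(6.9 − 2.1)² = 0.27×4.8² = 6.22 mA.
V_DS = V_DD − I_D·R_D = 17 − 6.22×0.82 = 11.9 V.
Saturation requires V_DS ≥ V_GS − V_t = 4.8 V; 11.9 ≥ 4.8 ✓.

I_D ≈ 6.2 mA, V_DS ≈ 12 V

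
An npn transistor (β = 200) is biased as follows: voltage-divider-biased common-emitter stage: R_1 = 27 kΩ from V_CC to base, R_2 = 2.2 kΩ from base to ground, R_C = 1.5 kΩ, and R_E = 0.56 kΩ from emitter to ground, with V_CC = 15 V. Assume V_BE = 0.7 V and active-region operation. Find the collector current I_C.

I_C ≈ 0.75 mA

Thevenize the base divider: V_Th = V_CC·R_2/(R_1+R_2) = 15×2.2/29.2 = 1.13 V, R_Th = R_1‖R_2 = 2.03 kΩ.
Base-emitter loop: V_Th = I_B·R_Th + V_BE + (β+1)I_B·R_E, so I_B = (1.13 − 0.7) / (2.03 + 201×0.56) = 0.00375 mA.
I_C = β·I_B = 200×0.00375 = 0.751 mA, and I_E = (β+1)I_B = 0.754 mA.
V_CE = V_CC − I_C·R_C − I_E·R_E = 15 − 0.751×1.5 − 0.754×0.56 = 13.5 V.
V_CE = 13.5 V > 0.2 V confirms active-region operation.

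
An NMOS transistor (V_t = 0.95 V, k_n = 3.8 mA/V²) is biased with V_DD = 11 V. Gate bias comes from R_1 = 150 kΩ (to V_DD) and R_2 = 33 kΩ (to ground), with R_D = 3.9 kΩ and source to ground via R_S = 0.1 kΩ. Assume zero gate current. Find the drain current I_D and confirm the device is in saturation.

V_G = V_DD·R_2/(R_1+R_2) = 11×33/183 = 1.98 V.
Assume saturation: I_D = (k_n/2)(V_GS − V_t)² with V_GS = V_G − I_D·R_S = 1.98 − 0.1·I_D.
Substituting gives 0.019·I_D² − 1.39·I_D + 2.03 = 0, with roots I_D = 1.49 or 71.8 mA.
The root I_D = 71.8 mA gives V_GS = -5.2 V ≤ V_t, so take I_D = 1.49 mA.
Then V_GS = 1.83 V and V_DS = V_DD − I_D(R_D+R_S) = 11 − 1.49×4 = 5.05 V.
Saturation requires V_DS ≥ V_GS − V_t = 0.885 V; 5.05 ≥ 0.885 ✓.

I_D ≈ 1.5 mA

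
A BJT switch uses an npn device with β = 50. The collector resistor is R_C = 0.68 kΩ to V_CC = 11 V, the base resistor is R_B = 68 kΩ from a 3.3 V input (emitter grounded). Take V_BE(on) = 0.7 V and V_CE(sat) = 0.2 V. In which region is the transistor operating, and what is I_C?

Assume active. Base-emitter loop: I_B = (V_BB − V_BE)/R_B = (3.3 − 0.7)/68 = 0.0382 mA.
I_C = β·I_B = 50×0.0382 = 1.91 mA.
V_CE = V_CC − I_C·R_C = 11 − 1.91×0.68 = 9.7 V > V_CE(sat), so the active-region assumption holds.

active; I_C ≈ 1.9 mA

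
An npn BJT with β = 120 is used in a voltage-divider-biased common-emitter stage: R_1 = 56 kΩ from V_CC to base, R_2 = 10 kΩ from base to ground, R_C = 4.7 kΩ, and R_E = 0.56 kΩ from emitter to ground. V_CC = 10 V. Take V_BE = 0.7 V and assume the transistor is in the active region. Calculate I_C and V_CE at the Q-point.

I_C ≈ 1.3 mA, V_CE ≈ 3.2 V

Thevenize the base divider: V_Th = V_CC·R_2/(R_1+R_2) = 10×10/66 = 1.52 V, R_Th = R_1‖R_2 = 8.48 kΩ.
Base-emitter loop: V_Th = I_B·R_Th + V_BE + (β+1)I_B·R_E, so I_B = (1.52 − 0.7) / (8.48 + 121×0.56) = 0.0107 mA.
I_C = β·I_B = 120×0.0107 = 1.28 mA, and I_E = (β+1)I_B = 1.29 mA.
V_CE = V_CC − I_C·R_C − I_E·R_E = 10 − 1.28×4.7 − 1.29×0.56 = 3.25 V.
V_CE = 3.25 V > 0.2 V confirms active-region operation.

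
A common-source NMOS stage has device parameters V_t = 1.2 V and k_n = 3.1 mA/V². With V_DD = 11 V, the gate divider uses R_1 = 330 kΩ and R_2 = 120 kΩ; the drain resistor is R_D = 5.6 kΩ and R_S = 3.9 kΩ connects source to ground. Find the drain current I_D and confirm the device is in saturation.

V_G = V_DD·R_2/(R_1+R_2) = 11×120/450 = 2.93 V.
Assume saturation: I_D = (k_n/2)(V_GS − V_t)² with V_GS = V_G − I_D·R_S = 2.93 − 3.9·I_D.
Substituting gives 23.6·I_D² − 22·I_D + 4.66 = 0, with roots I_D = 0.327 or 0.605 mA.
The root I_D = 0.605 mA gives V_GS = 0.575 V ≤ V_t, so take I_D = 0.327 mA.
Then V_GS = 1.66 V and V_DS = V_DD − I_D(R_D+R_S) = 11 − 0.327×9.5 = 7.9 V.
Saturation requires V_DS ≥ V_GS − V_t = 0.459 V; 7.9 ≥ 0.459 ✓.

I_D ≈ 0.33 mA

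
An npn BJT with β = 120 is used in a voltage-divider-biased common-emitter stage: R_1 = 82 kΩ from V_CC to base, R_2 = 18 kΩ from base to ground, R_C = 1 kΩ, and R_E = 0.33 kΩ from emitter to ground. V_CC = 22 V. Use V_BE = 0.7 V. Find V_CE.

V_CE ≈ 12 V

Thevenize the base divider: V_Th = V_CC·R_2/(R_1+R_2) = 22×18/100 = 3.96 V, R_Th = R_1‖R_2 = 14.8 kΩ.
Base-emitter loop: V_Th = I_B·R_Th + V_BE + (β+1)I_B·R_E, so I_B = (3.96 − 0.7) / (14.8 + 121×0.33) = 0.0596 mA.
I_C = β·I_B = 120×0.0596 = 7.15 mA, and I_E = (β+1)I_B = 7.21 mA.
V_CE = V_CC − I_C·R_C − I_E·R_E = 22 − 7.15×1 − 7.21×0.33 = 12.5 V.
V_CE = 12.5 V > 0.2 V confirms active-region operation.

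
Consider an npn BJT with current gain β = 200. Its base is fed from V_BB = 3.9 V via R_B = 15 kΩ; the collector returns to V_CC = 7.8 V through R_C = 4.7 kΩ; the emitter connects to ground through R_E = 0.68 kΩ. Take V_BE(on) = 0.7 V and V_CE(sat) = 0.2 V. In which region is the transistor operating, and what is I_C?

Assume active: I_B = (3.9 − 0.7)/(15 + 201×0.68) = 0.0211 mA, I_C = β·I_B = 4.22 mA.
Then V_CE = 7.8 − 4.22×4.7 − 4.24×0.68 = -14.9 V < 0.2 V — the active assumption fails.
Re-solve with V_CE = 0.2 V. KCL at the emitter: V_E/R_E = (V_BB−0.7−V_E)/R_B + (V_CC−0.2−V_E)/R_C, giving V_E = 1.05 V.
I_C = (V_CC − 0.2 − V_E)/R_C = (7.6 − 1.05)/4.7 = 1.39 mA.
Check: I_B = (3.2 − 1.05)/15 = 0.144 mA, and β·I_B = 28.7 mA > I_C, confirming saturation.

saturation; I_C ≈ 1.4 mA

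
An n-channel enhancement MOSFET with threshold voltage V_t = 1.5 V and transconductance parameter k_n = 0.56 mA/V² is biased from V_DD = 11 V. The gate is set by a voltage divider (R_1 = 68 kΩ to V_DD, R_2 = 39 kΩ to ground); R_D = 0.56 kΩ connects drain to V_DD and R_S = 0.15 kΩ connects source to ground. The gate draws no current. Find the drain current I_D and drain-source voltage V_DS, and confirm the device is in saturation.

I_D ≈ 1.5 mA, V_DS ≈ 10 V

V_G = V_DD·R_2/(R_1+R_2) = 11×39/107 = 4.01 V.
Assume saturation: I_D = (k_n/2)(V_GS − V_t)² with V_GS = V_G − I_D·R_S = 4.01 − 0.15·I_D.
Substituting gives 0.0063·I_D² − 1.21·I_D + 1.76 = 0, with roots I_D = 1.47 or 191 mA.
The root I_D = 191 mA gives V_GS = -24.6 V ≤ V_t, so take I_D = 1.47 mA.
Then V_GS = 3.79 V and V_DS = V_DD − I_D(R_D+R_S) = 11 − 1.47×0.71 = 9.96 V.
Saturation requires V_DS ≥ V_GS − V_t = 2.29 V; 9.96 ≥ 2.29 ✓.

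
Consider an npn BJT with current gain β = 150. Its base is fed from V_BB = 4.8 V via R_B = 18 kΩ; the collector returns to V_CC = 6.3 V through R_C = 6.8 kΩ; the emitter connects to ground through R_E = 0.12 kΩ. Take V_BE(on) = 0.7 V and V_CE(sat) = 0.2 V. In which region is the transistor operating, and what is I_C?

saturation; I_C ≈ 0.88 mA

Assume active: I_B = (4.8 − 0.7)/(18 + 151×0.12) = 0.114 mA, I_C = β·I_B = 17 mA.
Then V_CE = 6.3 − 17×6.8 − 17.1×0.12 = -112 V < 0.2 V — the active assumption fails.
Re-solve with V_CE = 0.2 V. KCL at the emitter: V_E/R_E = (V_BB−0.7−V_E)/R_B + (V_CC−0.2−V_E)/R_C, giving V_E = 0.132 V.
I_C = (V_CC − 0.2 − V_E)/R_C = (6.1 − 0.132)/6.8 = 0.878 mA.
Check: I_B = (4.1 − 0.132)/18 = 0.22 mA, and β·I_B = 33.1 mA > I_C, confirming saturation.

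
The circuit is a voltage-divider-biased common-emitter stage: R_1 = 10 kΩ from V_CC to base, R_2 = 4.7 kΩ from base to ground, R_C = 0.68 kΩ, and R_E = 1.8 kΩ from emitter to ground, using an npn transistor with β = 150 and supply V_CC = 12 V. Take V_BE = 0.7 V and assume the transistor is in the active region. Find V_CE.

Thevenize the base divider: V_Th = V_CC·R_2/(R_1+R_2) = 12×4.7/14.7 = 3.84 V, R_Th = R_1‖R_2 = 3.2 kΩ.
Base-emitter loop: V_Th = I_B·R_Th + V_BE + (β+1)I_B·R_E, so I_B = (3.84 − 0.7) / (3.2 + 151×1.8) = 0.0114 mA.
I_C = β·I_B = 150×0.0114 = 1.71 mA, and I_E = (β+1)I_B = 1.72 mA.
V_CE = V_CC − I_C·R_C − I_E·R_E = 12 − 1.71×0.68 − 1.72×1.8 = 7.74 V.
V_CE = 7.74 V > 0.2 V confirms active-region operation.

V_CE ≈ 7.7 V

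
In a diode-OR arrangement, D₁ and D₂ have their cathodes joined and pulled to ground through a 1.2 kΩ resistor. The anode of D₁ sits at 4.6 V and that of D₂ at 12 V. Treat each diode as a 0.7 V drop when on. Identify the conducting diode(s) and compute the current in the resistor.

Only D₂ conducts; I_R ≈ 9.4 mA

Assume both conduct. Then node N would need to be at both 4.6−0.7 = 3.9 V and 12−0.7 = 11.3 V, which is impossible.
Assume only D₂ conducts: V_N = 12 − 0.7 = 11.3 V, so I_R = 11.3/1.2 = 9.42 mA.
Check D₁: its anode-to-cathode voltage is 4.6 − 11.3 = -6.7 V < 0.7 V, so it is off. The assumption is consistent.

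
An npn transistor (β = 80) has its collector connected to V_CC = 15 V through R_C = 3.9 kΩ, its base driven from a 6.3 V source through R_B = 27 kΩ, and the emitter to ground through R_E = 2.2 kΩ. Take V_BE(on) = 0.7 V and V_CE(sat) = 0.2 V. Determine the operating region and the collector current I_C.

Assume active. Base-emitter loop: I_B = (V_BB − V_BE)/(R_B + (β+1)R_E) = (6.3 − 0.7)/(27 + 81×2.2) = 0.0273 mA.
I_C = β·I_B = 80×0.0273 = 2.18 mA.
V_CE = V_CC − I_C·R_C − I_E·R_E = 15 − 2.18×3.9 − 2.21×2.2 = 1.62 V > V_CE(sat), so the active-region assumption holds.

active; I_C ≈ 2.2 mA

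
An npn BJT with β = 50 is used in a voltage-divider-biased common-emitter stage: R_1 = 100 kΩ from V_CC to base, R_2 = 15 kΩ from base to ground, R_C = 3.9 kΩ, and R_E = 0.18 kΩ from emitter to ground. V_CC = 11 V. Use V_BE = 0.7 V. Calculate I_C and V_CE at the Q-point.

Thevenize the base divider: V_Th = V_CC·R_2/(R_1+R_2) = 11×15/115 = 1.43 V, R_Th = R_1‖R_2 = 13 kΩ.
Base-emitter loop: V_Th = I_B·R_Th + V_BE + (β+1)I_B·R_E, so I_B = (1.43 − 0.7) / (13 + 51×0.18) = 0.0331 mA.
I_C = β·I_B = 50×0.0331 = 1.65 mA, and I_E = (β+1)I_B = 1.69 mA.
V_CE = V_CC − I_C·R_C − I_E·R_E = 11 − 1.65×3.9 − 1.69×0.18 = 4.25 V.
V_CE = 4.25 V > 0.2 V confirms active-region operation.

I_C ≈ 1.7 mA, V_CE ≈ 4.2 V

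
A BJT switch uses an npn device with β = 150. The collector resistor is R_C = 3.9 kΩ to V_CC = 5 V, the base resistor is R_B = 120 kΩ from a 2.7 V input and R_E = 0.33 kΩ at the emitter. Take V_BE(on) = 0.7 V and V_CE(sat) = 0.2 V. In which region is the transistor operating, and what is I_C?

Assume active: I_B = (2.7 − 0.7)/(120 + 151×0.33) = 0.0118 mA, I_C = β·I_B = 1.77 mA.
Then V_CE = 5 − 1.77×3.9 − 1.78×0.33 = -2.48 V < 0.2 V — the active assumption fails.
Re-solve with V_CE = 0.2 V. KCL at the emitter: V_E/R_E = (V_BB−0.7−V_E)/R_B + (V_CC−0.2−V_E)/R_C, giving V_E = 0.379 V.
I_C = (V_CC − 0.2 − V_E)/R_C = (4.8 − 0.379)/3.9 = 1.13 mA.
Check: I_B = (2 − 0.379)/120 = 0.0135 mA, and β·I_B = 2.03 mA > I_C, confirming saturation.

saturation; I_C ≈ 1.1 mA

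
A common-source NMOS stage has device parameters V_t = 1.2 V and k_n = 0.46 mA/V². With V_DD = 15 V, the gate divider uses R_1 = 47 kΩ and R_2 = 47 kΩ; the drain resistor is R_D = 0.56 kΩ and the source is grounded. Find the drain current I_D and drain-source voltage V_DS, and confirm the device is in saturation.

V_G = V_DD·R_2/(R_1+R_2) = 15×47/94 = 7.5 V. With the source grounded, V_GS = V_G = 7.5 V.
Assume saturation: I_D = (k_n/2)(V_GS − V_t)² = (0.46/2)×(7.5 − 1.2)² = 0.23×6.3² = 9.13 mA.
V_DS = V_DD − I_D·R_D = 15 − 9.13×0.56 = 9.89 V.
Saturation requires V_DS ≥ V_GS − V_t = 6.3 V; 9.89 ≥ 6.3 ✓.

I_D ≈ 9.1 mA, V_DS ≈ 9.9 V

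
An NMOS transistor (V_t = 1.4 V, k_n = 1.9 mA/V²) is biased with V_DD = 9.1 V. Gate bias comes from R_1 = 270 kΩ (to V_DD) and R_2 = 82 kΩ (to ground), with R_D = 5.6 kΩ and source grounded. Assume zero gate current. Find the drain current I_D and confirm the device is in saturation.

I_D ≈ 0.49 mA

V_G = V_DD·R_2/(R_1+R_2) = 9.1×82/352 = 2.12 V. With the source grounded, V_GS = V_G = 2.12 V.
Assume saturation: I_D = (k_n/2)(V_GS − V_t)² = (1.9/2)×(2.12 − 1.4)² = 0.95×0.72² = 0.492 mA.
V_DS = V_DD − I_D·R_D = 9.1 − 0.492×5.6 = 6.34 V.
Saturation requires V_DS ≥ V_GS − V_t = 0.72 V; 6.34 ≥ 0.72 ✓.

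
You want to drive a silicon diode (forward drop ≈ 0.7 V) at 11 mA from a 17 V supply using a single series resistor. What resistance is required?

The resistor drops V_S − V_D = 17 − 0.7 = 16.3 V at 11 mA.
R = 16.3 V / 11 mA = 1.48 kΩ.

R ≈ 1.5 kΩ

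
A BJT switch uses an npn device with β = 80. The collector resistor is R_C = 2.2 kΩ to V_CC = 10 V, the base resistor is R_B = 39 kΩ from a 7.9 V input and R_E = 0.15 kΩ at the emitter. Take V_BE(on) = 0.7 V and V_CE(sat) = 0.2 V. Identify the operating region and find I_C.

saturation; I_C ≈ 4.2 mA

Assume active: I_B = (7.9 − 0.7)/(39 + 81×0.15) = 0.141 mA, I_C = β·I_B = 11.3 mA.
Then V_CE = 10 − 11.3×2.2 − 11.4×0.15 = -16.5 V < 0.2 V — the active assumption fails.
Re-solve with V_CE = 0.2 V. KCL at the emitter: V_E/R_E = (V_BB−0.7−V_E)/R_B + (V_CC−0.2−V_E)/R_C, giving V_E = 0.649 V.
I_C = (V_CC − 0.2 − V_E)/R_C = (9.8 − 0.649)/2.2 = 4.16 mA.
Check: I_B = (7.2 − 0.649)/39 = 0.168 mA, and β·I_B = 13.4 mA > I_C, confirming saturation.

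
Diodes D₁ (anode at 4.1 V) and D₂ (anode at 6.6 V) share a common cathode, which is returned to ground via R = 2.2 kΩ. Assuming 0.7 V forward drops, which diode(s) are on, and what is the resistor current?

Assume both conduct. Then node N would need to be at both 4.1−0.7 = 3.4 V and 6.6−0.7 = 5.9 V, which is impossible.
Assume only D₂ conducts: V_N = 6.6 − 0.7 = 5.9 V, so I_R = 5.9/2.2 = 2.68 mA.
Check D₁: its anode-to-cathode voltage is 4.1 − 5.9 = -1.8 V < 0.7 V, so it is off. The assumption is consistent.

Only D₂ conducts; I_R ≈ 2.7 mA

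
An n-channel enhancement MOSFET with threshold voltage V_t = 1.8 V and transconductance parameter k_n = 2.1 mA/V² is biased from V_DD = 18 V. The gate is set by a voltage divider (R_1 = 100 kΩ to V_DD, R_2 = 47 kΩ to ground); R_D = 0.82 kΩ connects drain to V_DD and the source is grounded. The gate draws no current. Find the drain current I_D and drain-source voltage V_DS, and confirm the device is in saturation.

I_D ≈ 16 mA, V_DS ≈ 4.5 V

V_G = V_DD·R_2/(R_1+R_2) = 18×47/147 = 5.76 V. With the source grounded, V_GS = V_G = 5.76 V.
Assume saturation: I_D = (k_n/2)(V_GS − V_t)² = (2.1/2)×(5.76 − 1.8)² = 1.05×3.96² = 16.4 mA.
V_DS = V_DD − I_D·R_D = 18 − 16.4×0.82 = 4.53 V.
Saturation requires V_DS ≥ V_GS − V_t = 3.96 V; 4.53 ≥ 3.96 ✓.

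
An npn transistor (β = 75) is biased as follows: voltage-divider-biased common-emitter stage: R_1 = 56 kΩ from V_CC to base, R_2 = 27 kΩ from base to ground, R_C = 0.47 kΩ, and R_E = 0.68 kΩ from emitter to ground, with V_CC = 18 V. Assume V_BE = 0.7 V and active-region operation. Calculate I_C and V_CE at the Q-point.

I_C ≈ 5.5 mA, V_CE ≈ 12 V

Thevenize the base divider: V_Th = V_CC·R_2/(R_1+R_2) = 18×27/83 = 5.86 V, R_Th = R_1‖R_2 = 18.2 kΩ.
Base-emitter loop: V_Th = I_B·R_Th + V_BE + (β+1)I_B·R_E, so I_B = (5.86 − 0.7) / (18.2 + 76×0.68) = 0.0738 mA.
I_C = β·I_B = 75×0.0738 = 5.53 mA, and I_E = (β+1)I_B = 5.61 mA.
V_CE = V_CC − I_C·R_C − I_E·R_E = 18 − 5.53×0.47 − 5.61×0.68 = 11.6 V.
V_CE = 11.6 V > 0.2 V confirms active-region operation.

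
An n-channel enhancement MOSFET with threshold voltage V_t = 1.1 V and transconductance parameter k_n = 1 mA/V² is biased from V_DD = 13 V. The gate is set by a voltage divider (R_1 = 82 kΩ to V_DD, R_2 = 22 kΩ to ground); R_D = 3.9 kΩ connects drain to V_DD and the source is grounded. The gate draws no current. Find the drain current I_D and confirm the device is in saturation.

I_D ≈ 1.4 mA

V_G = V_DD·R_2/(R_1+R_2) = 13×22/104 = 2.75 V. With the source grounded, V_GS = V_G = 2.75 V.
Assume saturation: I_D = (k_n/2)(V_GS − V_t)² = (1/2)×(2.75 − 1.1)² = 0.5×1.65² = 1.36 mA.
V_DS = V_DD − I_D·R_D = 13 − 1.36×3.9 = 7.69 V.
Saturation requires V_DS ≥ V_GS − V_t = 1.65 V; 7.69 ≥ 1.65 ✓.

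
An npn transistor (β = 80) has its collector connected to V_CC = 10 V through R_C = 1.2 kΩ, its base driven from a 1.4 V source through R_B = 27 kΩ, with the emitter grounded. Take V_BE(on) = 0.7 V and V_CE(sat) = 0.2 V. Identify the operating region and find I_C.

Assume active. Base-emitter loop: I_B = (V_BB − V_BE)/R_B = (1.4 − 0.7)/27 = 0.0259 mA.
I_C = β·I_B = 80×0.0259 = 2.07 mA.
V_CE = V_CC − I_C·R_C = 10 − 2.07×1.2 = 7.51 V > V_CE(sat), so the active-region assumption holds.

active; I_C ≈ 2.1 mA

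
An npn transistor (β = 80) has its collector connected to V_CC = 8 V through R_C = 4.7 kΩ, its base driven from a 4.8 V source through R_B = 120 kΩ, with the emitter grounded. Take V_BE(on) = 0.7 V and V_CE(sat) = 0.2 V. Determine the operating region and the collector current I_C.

saturation; I_C ≈ 1.7 mA

Assume active: I_B = (4.8 − 0.7)/120 = 0.0342 mA, giving I_C = β·I_B = 2.73 mA.
But then V_CE = 8 − 2.73×4.7 = -4.85 V < V_CE(sat) = 0.2 V — impossible in the active region.
So the transistor is saturated. With V_CE = 0.2 V, I_C = (V_CC − 0.2)/R_C = 7.8/4.7 = 1.66 mA.
Check: β·I_B = 2.73 mA > I_C = 1.66 mA, confirming saturation.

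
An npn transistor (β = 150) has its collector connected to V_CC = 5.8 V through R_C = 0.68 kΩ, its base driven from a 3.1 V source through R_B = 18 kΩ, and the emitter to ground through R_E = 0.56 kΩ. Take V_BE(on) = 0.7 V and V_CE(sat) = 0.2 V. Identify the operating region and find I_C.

Assume active. Base-emitter loop: I_B = (V_BB − V_BE)/(R_B + (β+1)R_E) = (3.1 − 0.7)/(18 + 151×0.56) = 0.0234 mA.
I_C = β·I_B = 150×0.0234 = 3.51 mA.
V_CE = V_CC − I_C·R_C − I_E·R_E = 5.8 − 3.51×0.68 − 3.53×0.56 = 1.43 V > V_CE(sat), so the active-region assumption holds.

active; I_C ≈ 3.5 mA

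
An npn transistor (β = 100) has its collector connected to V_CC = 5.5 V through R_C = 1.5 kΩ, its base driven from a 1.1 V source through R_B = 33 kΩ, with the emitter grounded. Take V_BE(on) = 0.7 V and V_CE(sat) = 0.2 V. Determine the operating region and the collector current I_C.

active; I_C ≈ 1.2 mA

Assume active. Base-emitter loop: I_B = (V_BB − V_BE)/R_B = (1.1 − 0.7)/33 = 0.0121 mA.
I_C = β·I_B = 100×0.0121 = 1.21 mA.
V_CE = V_CC − I_C·R_C = 5.5 − 1.21×1.5 = 3.68 V > V_CE(sat), so the active-region assumption holds.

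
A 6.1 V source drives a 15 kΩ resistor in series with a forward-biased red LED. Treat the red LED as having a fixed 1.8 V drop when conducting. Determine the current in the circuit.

KVL around the loop: 6.1 = V_D + I·R = 1.8 + I × 15 kΩ.
So I = (6.1 − 1.8) / 15 kΩ = 4.3 / 15 = 0.287 mA.

I ≈ 0.29 mA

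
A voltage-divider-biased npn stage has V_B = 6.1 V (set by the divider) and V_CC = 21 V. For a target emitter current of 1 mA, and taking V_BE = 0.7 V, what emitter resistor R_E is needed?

R_E ≈ 5.4 kΩ

V_E = V_B − V_BE = 6.1 − 0.7 = 5.4 V.
R_E = V_E / I_E = 5.4 / 1 = 5.4 kΩ.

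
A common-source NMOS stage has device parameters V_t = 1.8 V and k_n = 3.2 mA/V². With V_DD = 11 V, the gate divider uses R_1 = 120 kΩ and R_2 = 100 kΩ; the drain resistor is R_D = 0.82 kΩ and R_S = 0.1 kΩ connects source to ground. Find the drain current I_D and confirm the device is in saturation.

I_D ≈ 8.7 mA

V_G = V_DD·R_2/(R_1+R_2) = 11×100/220 = 5 V.
Assume saturation: I_D = (k_n/2)(V_GS − V_t)² with V_GS = V_G − I_D·R_S = 5 − 0.1·I_D.
Substituting gives 0.016·I_D² − 2.02·I_D + 16.4 = 0, with roots I_D = 8.69 or 118 mA.
The root I_D = 118 mA gives V_GS = -6.78 V ≤ V_t, so take I_D = 8.69 mA.
Then V_GS = 4.13 V and V_DS = V_DD − I_D(R_D+R_S) = 11 − 8.69×0.92 = 3 V.
Saturation requires V_DS ≥ V_GS − V_t = 2.33 V; 3 ≥ 2.33 ✓.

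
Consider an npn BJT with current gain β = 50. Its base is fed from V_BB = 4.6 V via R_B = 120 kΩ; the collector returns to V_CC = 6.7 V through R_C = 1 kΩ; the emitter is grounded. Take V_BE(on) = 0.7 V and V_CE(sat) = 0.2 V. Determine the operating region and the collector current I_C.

active; I_C ≈ 1.6 mA

Assume active. Base-emitter loop: I_B = (V_BB − V_BE)/R_B = (4.6 − 0.7)/120 = 0.0325 mA.
I_C = β·I_B = 50×0.0325 = 1.62 mA.
V_CE = V_CC − I_C·R_C = 6.7 − 1.62×1 = 5.08 V > V_CE(sat), so the active-region assumption holds.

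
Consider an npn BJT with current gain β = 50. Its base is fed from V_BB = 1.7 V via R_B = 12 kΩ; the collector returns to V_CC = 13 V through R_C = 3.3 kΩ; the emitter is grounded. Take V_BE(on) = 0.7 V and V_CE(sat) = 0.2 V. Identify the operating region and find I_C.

Assume active: I_B = (1.7 − 0.7)/12 = 0.0833 mA, giving I_C = β·I_B = 4.17 mA.
But then V_CE = 13 − 4.17×3.3 = -0.75 V < V_CE(sat) = 0.2 V — impossible in the active region.
So the transistor is saturated. With V_CE = 0.2 V, I_C = (V_CC − 0.2)/R_C = 12.8/3.3 = 3.88 mA.
Check: β·I_B = 4.17 mA > I_C = 3.88 mA, confirming saturation.

saturation; I_C ≈ 3.9 mA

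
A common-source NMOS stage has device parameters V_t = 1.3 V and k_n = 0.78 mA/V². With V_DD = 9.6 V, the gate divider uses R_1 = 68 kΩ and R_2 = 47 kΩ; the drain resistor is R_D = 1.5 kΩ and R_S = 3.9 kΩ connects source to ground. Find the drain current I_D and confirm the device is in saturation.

I_D ≈ 0.41 mA

V_G = V_DD·R_2/(R_1+R_2) = 9.6×47/115 = 3.92 V.
Assume saturation: I_D = (k_n/2)(V_GS − V_t)² with V_GS = V_G − I_D·R_S = 3.92 − 3.9·I_D.
Substituting gives 5.93·I_D² − 8.98·I_D + 2.68 = 0, with roots I_D = 0.41 or 1.1 mA.
The root I_D = 1.1 mA gives V_GS = -0.383 V ≤ V_t, so take I_D = 0.41 mA.
Then V_GS = 2.33 V and V_DS = V_DD − I_D(R_D+R_S) = 9.6 − 0.41×5.4 = 7.39 V.
Saturation requires V_DS ≥ V_GS − V_t = 1.03 V; 7.39 ≥ 1.03 ✓.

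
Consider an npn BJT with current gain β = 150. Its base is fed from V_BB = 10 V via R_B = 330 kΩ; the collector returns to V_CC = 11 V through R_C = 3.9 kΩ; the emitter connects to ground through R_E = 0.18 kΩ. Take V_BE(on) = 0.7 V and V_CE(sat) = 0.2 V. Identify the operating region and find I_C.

saturation; I_C ≈ 2.6 mA

Assume active: I_B = (10 − 0.7)/(330 + 151×0.18) = 0.026 mA, I_C = β·I_B = 3.91 mA.
Then V_CE = 11 − 3.91×3.9 − 3.93×0.18 = -4.94 V < 0.2 V — the active assumption fails.
Re-solve with V_CE = 0.2 V. KCL at the emitter: V_E/R_E = (V_BB−0.7−V_E)/R_B + (V_CC−0.2−V_E)/R_C, giving V_E = 0.481 V.
I_C = (V_CC − 0.2 − V_E)/R_C = (10.8 − 0.481)/3.9 = 2.65 mA.
Check: I_B = (9.3 − 0.481)/330 = 0.0267 mA, and β·I_B = 4.01 mA > I_C, confirming saturation.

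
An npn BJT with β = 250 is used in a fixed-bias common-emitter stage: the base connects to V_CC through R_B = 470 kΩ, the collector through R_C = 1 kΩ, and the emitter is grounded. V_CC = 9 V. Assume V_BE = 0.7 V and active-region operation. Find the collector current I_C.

I_C ≈ 4.4 mA

Base loop: V_CC = I_B·R_B + V_BE, so I_B = (9 − 0.7)/470 kΩ = 0.0177 mA.
In the active region I_C = β·I_B = 250 × 0.0177 = 4.41 mA.
Collector loop: V_CE = V_CC − I_C·R_C = 9 − 4.41×1 = 4.59 V.
Since V_CE = 4.59 V > V_CE(sat) ≈ 0.2 V, the transistor is in the active region as assumed.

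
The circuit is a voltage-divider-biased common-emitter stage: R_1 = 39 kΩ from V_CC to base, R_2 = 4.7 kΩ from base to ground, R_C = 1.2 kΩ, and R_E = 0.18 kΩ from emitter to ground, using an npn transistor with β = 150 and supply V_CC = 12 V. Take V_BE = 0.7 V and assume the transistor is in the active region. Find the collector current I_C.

Thevenize the base divider: V_Th = V_CC·R_2/(R_1+R_2) = 12×4.7/43.7 = 1.29 V, R_Th = R_1‖R_2 = 4.19 kΩ.
Base-emitter loop: V_Th = I_B·R_Th + V_BE + (β+1)I_B·R_E, so I_B = (1.29 − 0.7) / (4.19 + 151×0.18) = 0.0188 mA.
I_C = β·I_B = 150×0.0188 = 2.82 mA, and I_E = (β+1)I_B = 2.84 mA.
V_CE = V_CC − I_C·R_C − I_E·R_E = 12 − 2.82×1.2 − 2.84×0.18 = 8.1 V.
V_CE = 8.1 V > 0.2 V confirms active-region operation.

I_C ≈ 2.8 mA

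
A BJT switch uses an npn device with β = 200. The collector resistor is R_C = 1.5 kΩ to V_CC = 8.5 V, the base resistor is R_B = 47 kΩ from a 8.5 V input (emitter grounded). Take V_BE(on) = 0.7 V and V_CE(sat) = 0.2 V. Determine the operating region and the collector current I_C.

saturation; I_C ≈ 5.5 mA

Assume active: I_B = (8.5 − 0.7)/47 = 0.166 mA, giving I_C = β·I_B = 33.2 mA.
But then V_CE = 8.5 − 33.2×1.5 = -41.3 V < V_CE(sat) = 0.2 V — impossible in the active region.
So the transistor is saturated. With V_CE = 0.2 V, I_C = (V_CC − 0.2)/R_C = 8.3/1.5 = 5.53 mA.
Check: β·I_B = 33.2 mA > I_C = 5.53 mA, confirming saturation.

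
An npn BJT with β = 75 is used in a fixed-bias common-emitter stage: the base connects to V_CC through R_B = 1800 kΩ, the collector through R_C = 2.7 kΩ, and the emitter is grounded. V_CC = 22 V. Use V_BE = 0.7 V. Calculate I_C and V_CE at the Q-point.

Base loop: V_CC = I_B·R_B + V_BE, so I_B = (22 − 0.7)/1800 kΩ = 0.0118 mA.
In the active region I_C = β·I_B = 75 × 0.0118 = 0.888 mA.
Collector loop: V_CE = V_CC − I_C·R_C = 22 − 0.888×2.7 = 19.6 V.
Since V_CE = 19.6 V > V_CE(sat) ≈ 0.2 V, the transistor is in the active region as assumed.

I_C ≈ 0.89 mA, V_CE ≈ 20 V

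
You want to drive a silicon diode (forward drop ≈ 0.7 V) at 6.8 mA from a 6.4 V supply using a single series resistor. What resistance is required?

The resistor drops V_S − V_D = 6.4 − 0.7 = 5.7 V at 6.8 mA.
R = 5.7 V / 6.8 mA = 0.838 kΩ.

R ≈ 0.84 kΩ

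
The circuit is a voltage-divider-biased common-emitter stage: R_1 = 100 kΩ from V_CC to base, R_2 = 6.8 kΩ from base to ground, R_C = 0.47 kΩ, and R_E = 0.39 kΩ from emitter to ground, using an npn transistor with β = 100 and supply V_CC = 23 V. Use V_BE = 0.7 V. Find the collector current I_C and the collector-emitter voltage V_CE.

Thevenize the base divider: V_Th = V_CC·R_2/(R_1+R_2) = 23×6.8/107 = 1.46 V, R_Th = R_1‖R_2 = 6.37 kΩ.
Base-emitter loop: V_Th = I_B·R_Th + V_BE + (β+1)I_B·R_E, so I_B = (1.46 − 0.7) / (6.37 + 101×0.39) = 0.0167 mA.
I_C = β·I_B = 100×0.0167 = 1.67 mA, and I_E = (β+1)I_B = 1.69 mA.
V_CE = V_CC − I_C·R_C − I_E·R_E = 23 − 1.67×0.47 − 1.69×0.39 = 21.6 V.
V_CE = 21.6 V > 0.2 V confirms active-region operation.

I_C ≈ 1.7 mA, V_CE ≈ 22 V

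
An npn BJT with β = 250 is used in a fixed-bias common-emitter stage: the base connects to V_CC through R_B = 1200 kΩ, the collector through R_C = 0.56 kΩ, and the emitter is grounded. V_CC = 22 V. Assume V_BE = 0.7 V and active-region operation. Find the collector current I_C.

Base loop: V_CC = I_B·R_B + V_BE, so I_B = (22 − 0.7)/1200 kΩ = 0.0178 mA.
In the active region I_C = β·I_B = 250 × 0.0178 = 4.44 mA.
Collector loop: V_CE = V_CC − I_C·R_C = 22 − 4.44×0.56 = 19.5 V.
Since V_CE = 19.5 V > V_CE(sat) ≈ 0.2 V, the transistor is in the active region as assumed.

I_C ≈ 4.4 mA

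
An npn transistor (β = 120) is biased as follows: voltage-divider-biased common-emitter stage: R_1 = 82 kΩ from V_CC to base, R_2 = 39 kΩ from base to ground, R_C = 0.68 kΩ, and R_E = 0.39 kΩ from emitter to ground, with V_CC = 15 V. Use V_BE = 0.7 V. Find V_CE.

V_CE ≈ 7.8 V

Thevenize the base divider: V_Th = V_CC·R_2/(R_1+R_2) = 15×39/121 = 4.83 V, R_Th = R_1‖R_2 = 26.4 kΩ.
Base-emitter loop: V_Th = I_B·R_Th + V_BE + (β+1)I_B·R_E, so I_B = (4.83 − 0.7) / (26.4 + 121×0.39) = 0.0562 mA.
I_C = β·I_B = 120×0.0562 = 6.74 mA, and I_E = (β+1)I_B = 6.8 mA.
V_CE = V_CC − I_C·R_C − I_E·R_E = 15 − 6.74×0.68 − 6.8×0.39 = 7.77 V.
V_CE = 7.77 V > 0.2 V confirms active-region operation.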